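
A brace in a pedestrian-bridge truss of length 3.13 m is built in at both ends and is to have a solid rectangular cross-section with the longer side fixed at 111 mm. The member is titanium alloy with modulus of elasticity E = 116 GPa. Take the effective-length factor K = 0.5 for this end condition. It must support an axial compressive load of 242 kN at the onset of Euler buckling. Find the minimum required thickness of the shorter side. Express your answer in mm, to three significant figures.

b ≈ 38.3 mm

L_e = K·L = 0.5 × 3.13 = 1.565 m
Required I = P_cr·L_e²/(π²E) = 2.420×10^5 × 1.565² / (π² × 1.16×10^11) = 5.177×10^-7 m⁴
I_req = 5.177×10^5 mm⁴
Rectangle, weak axis: I_min = h·b³/12 with h = 111 mm fixed  ⇒  b = (12I/h)^(1/3) = 38.3 mm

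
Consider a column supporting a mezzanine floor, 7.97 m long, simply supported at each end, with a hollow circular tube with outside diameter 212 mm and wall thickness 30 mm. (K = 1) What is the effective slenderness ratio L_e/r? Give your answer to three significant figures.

λ ≈ 122

Inner diameter d_i = 212 − 2×30 = 152.0 mm
I = π(d_o⁴ − d_i⁴)/64 = π(212⁴ − 152.0⁴)/64 = 7.295×10^7 mm⁴
A = 1.715×10^4 mm²;  r_min = √(I/A) = √(7.295×10^7/1.715×10^4) = 65.22 mm
L_e = K·L = 1 × 7.97 m = 7.970 m = 7970.0 mm
λ = L_e / r_min = 7970.0 / 65.22 = 122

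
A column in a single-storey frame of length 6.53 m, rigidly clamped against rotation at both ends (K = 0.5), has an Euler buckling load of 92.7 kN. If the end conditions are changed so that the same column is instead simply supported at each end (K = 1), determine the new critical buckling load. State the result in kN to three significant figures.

P_cr ≈ 23.2 kN

P_cr ∝ 1/K², so P_cr,new = P_cr,old × (K_old/K_new)² = 92.7 × (0.5/1)²
= 92.7 × 0.2500 = 23.2 kN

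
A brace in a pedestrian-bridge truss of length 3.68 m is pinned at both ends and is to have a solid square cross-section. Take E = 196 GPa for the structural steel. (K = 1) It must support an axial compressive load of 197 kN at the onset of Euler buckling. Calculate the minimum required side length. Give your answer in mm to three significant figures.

L_e = K·L = 1 × 3.68 = 3.680 m
Required I = P_cr·L_e²/(π²E) = 1.970×10^5 × 3.680² / (π² × 1.96×10^11) = 1.379×10^-6 m⁴
I_req = 1.379×10^6 mm⁴
Solid square: I = a⁴/12  ⇒  a = (12I)^(1/4) = (12×1.379×10^6)^(1/4) = 63.8 mm

a ≈ 63.8 mm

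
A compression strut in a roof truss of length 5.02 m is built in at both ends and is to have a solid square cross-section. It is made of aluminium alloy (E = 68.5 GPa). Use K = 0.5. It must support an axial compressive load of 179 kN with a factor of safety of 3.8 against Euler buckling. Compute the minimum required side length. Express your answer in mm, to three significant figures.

a ≈ 93.4 mm

Required P_cr = n·P = 3.8 × 179 = 680.2 kN
L_e = K·L = 0.5 × 5.02 = 2.510 m
Required I = P_cr·L_e²/(π²E) = 6.802×10^5 × 2.510² / (π² × 6.85×10^10) = 6.339×10^-6 m⁴
I_req = 6.339×10^6 mm⁴
Solid square: I = a⁴/12  ⇒  a = (12I)^(1/4) = (12×6.339×10^6)^(1/4) = 93.4 mm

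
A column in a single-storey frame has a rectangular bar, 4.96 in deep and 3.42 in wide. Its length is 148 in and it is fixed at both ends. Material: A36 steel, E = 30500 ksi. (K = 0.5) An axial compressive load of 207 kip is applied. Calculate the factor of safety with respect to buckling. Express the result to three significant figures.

n ≈ 4.39

Buckling occurs about the weak axis: I_min = h·b³/12 with b = 3.42 in (the shorter side).
I_min = 4.96×3.42³/12 = 16.53 in⁴
Effective length L_e = K·L = 0.5 × 148 = 74.00 in
P_cr = π²EI / L_e² = π² × 30500×10³ × 16.53 / 74.00² = 9.089×10^5 lb
Factor of safety n = P_cr / P = 908.90 / 207 = 4.39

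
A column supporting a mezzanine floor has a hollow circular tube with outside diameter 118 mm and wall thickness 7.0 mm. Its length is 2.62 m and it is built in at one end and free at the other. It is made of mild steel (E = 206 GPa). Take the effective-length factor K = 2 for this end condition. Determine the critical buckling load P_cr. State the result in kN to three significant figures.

P_cr ≈ 279 kN

Inner diameter d_i = 118 − 2×7.0 = 104.0 mm
I = π(d_o⁴ − d_i⁴)/64 = π(118⁴ − 104.0⁴)/64 = 3.774×10^6 mm⁴
I = 3.774×10^6 mm⁴ = 3.774×10^-6 m⁴
Effective length L_e = K·L = 2 × 2.62 = 5.240 m
P_cr = π²EI / L_e² = π² × 206×10⁹ × 3.774×10^-6 / 5.240² = 2.795×10^5 N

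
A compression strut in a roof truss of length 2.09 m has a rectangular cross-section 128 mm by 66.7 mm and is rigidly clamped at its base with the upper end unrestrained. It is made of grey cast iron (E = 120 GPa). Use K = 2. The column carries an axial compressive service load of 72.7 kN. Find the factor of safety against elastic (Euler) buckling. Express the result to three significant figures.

Buckling occurs about the weak axis: I_min = h·b³/12 with b = 66.7 mm (the shorter side).
I_min = 128×66.7³/12 = 3.165×10^6 mm⁴
I = 3.165×10^6 mm⁴ = 3.165×10^-6 m⁴
Effective length L_e = K·L = 2 × 2.09 = 4.180 m
P_cr = π²EI / L_e² = π² × 120×10⁹ × 3.165×10^-6 / 4.180² = 2.146×10^5 N
Factor of safety n = P_cr / P = 214.55 / 72.7 = 2.95

n ≈ 2.95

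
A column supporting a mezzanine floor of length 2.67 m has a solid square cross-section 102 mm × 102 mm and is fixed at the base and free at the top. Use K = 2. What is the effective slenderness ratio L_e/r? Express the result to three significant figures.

For a square r = a/√12 = 102/√12 = 29.44 mm
L_e = K·L = 2 × 2.67 m = 5.340 m = 5340.0 mm
λ = L_e / r_min = 5340.0 / 29.44 = 181

λ ≈ 181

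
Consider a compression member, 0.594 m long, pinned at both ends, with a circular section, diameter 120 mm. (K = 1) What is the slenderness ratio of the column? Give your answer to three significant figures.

I = πd⁴/64 = π×120⁴/64 = 1.018×10^7 mm⁴
A = 1.131×10^4 mm²;  r_min = √(I/A) = √(1.018×10^7/1.131×10^4) = 30.00 mm
L_e = K·L = 1 × 0.594 m = 0.5940 m = 594.00 mm
λ = L_e / r_min = 594.00 / 30.00 = 19.8

λ ≈ 19.8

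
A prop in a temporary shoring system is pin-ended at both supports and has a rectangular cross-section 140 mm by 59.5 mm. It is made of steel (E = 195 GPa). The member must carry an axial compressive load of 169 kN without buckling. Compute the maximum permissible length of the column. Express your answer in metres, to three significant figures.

Buckling occurs about the weak axis: I_min = h·b³/12 with b = 59.5 mm (the shorter side).
I_min = 140×59.5³/12 = 2.458×10^6 mm⁴
I = 2.458×10^-6 m⁴
At the buckling limit P_cr = P = 1.690×10^5 N
From P_cr = π²EI/(K·L)²:  L = (1/K)·√(π²EI/P_cr) = (1/1)·√(π²×1.95×10^11×2.458×10^-6/1.690×10^5)
L = 5.29 m

L_max ≈ 5.29 m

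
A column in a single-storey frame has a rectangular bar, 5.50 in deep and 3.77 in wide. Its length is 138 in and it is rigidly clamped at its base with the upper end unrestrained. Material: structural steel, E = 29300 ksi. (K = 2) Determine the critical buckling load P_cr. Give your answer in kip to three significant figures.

P_cr ≈ 93.2 kip

Buckling occurs about the weak axis: I_min = h·b³/12 with b = 3.77 in (the shorter side).
I_min = 5.50×3.77³/12 = 24.56 in⁴
Effective length L_e = K·L = 2 × 138 = 276.0 in
P_cr = π²EI / L_e² = π² × 29300×10³ × 24.56 / 276.0² = 9.323×10^4 lb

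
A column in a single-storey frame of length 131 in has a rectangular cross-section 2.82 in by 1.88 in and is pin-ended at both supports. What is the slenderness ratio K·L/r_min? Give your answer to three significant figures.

For a rectangle r_min = b/√12 = 1.88/√12 = 0.5427 in
L_e = K·L = 1 × 131 = 131.0 in
λ = L_e / r_min = 131.00 / 0.5427 = 241

λ ≈ 241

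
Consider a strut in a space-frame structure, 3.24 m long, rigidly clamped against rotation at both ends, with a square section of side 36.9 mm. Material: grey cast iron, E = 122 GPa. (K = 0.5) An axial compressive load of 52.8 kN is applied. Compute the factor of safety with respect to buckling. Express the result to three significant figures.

n ≈ 1.34

I = a⁴/12 = 36.9⁴/12 = 1.545×10^5 mm⁴
I = 1.545×10^5 mm⁴ = 1.545×10^-7 m⁴
Effective length L_e = K·L = 0.5 × 3.24 = 1.620 m
P_cr = π²EI / L_e² = π² × 122×10⁹ × 1.545×10^-7 / 1.620² = 7.088×10^4 N
Factor of safety n = P_cr / P = 70.885 / 52.8 = 1.34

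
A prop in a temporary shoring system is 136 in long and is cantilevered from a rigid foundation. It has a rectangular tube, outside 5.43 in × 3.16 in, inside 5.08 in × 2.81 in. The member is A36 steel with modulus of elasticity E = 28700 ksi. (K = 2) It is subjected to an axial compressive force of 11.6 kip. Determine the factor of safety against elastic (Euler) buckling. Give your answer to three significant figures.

n ≈ 1.61

Weak-axis I_min = (h_o·b_o³ − h_i·b_i³)/12 with b_o = 3.16, b_i = 2.810 in (shorter outer/inner sides).
I_min = (5.43×3.16³ − 5.080×2.810³)/12 = 4.885 in⁴
Effective length L_e = K·L = 2 × 136 = 272.0 in
P_cr = π²EI / L_e² = π² × 28700×10³ × 4.885 / 272.0² = 1.870×10^4 lb
Factor of safety n = P_cr / P = 18.705 / 11.6 = 1.61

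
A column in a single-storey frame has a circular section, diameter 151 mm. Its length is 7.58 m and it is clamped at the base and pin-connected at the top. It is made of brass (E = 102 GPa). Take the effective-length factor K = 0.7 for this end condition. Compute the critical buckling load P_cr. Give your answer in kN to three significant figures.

P_cr ≈ 913 kN

I = πd⁴/64 = π×151⁴/64 = 2.552×10^7 mm⁴
I = 2.552×10^7 mm⁴ = 2.552×10^-5 m⁴
Effective length L_e = K·L = 0.7 × 7.58 = 5.306 m
P_cr = π²EI / L_e² = π² × 102×10⁹ × 2.552×10^-5 / 5.306² = 9.125×10^5 N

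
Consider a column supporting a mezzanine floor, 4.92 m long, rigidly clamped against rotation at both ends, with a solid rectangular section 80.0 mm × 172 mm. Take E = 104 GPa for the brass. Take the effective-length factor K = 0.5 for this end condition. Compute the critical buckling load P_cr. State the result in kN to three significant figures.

P_cr ≈ 1240 kN

Buckling occurs about the weak axis: I_min = h·b³/12 with b = 80.0 mm (the shorter side).
I_min = 172×80.0³/12 = 7.339×10^6 mm⁴
I = 7.339×10^6 mm⁴ = 7.339×10^-6 m⁴
Effective length L_e = K·L = 0.5 × 4.92 = 2.460 m
P_cr = π²EI / L_e² = π² × 104×10⁹ × 7.339×10^-6 / 2.460² = 1.245×10^6 N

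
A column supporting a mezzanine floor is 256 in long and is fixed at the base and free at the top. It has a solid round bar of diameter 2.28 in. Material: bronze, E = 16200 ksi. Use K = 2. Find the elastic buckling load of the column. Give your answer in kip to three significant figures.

P_cr ≈ 0.809 kip

I = πd⁴/64 = π×2.28⁴/64 = 1.327 in⁴
Effective length L_e = K·L = 2 × 256 = 512.0 in
P_cr = π²EI / L_e² = π² × 16200×10³ × 1.327 / 512.0² = 809.1 lb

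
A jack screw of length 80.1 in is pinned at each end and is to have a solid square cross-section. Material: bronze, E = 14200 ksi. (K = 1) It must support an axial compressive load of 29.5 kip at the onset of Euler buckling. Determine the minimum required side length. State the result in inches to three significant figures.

a ≈ 2.01 in

L_e = K·L = 1 × 80.1 = 80.10 in
Required I = P_cr·L_e²/(π²E) = 2.950×10^4 × 80.10² / (π² × 1.42×10^7) = 1.351 in⁴
Solid square: I = a⁴/12  ⇒  a = (12I)^(1/4) = (12×1.351)^(1/4) = 2.01 in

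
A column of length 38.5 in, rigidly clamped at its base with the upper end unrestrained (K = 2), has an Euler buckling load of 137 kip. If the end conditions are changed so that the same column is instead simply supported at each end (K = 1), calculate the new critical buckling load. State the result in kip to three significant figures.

P_cr ∝ 1/K², so P_cr,new = P_cr,old × (K_old/K_new)² = 137 × (2/1)²
= 137 × 4.000 = 548 kip

P_cr ≈ 548 kip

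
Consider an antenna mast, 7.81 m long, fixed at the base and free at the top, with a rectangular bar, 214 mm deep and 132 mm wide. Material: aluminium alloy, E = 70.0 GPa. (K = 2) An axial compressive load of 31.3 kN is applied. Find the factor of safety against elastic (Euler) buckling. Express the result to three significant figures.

Buckling occurs about the weak axis: I_min = h·b³/12 with b = 132 mm (the shorter side).
I_min = 214×132³/12 = 4.102×10^7 mm⁴
I = 4.102×10^7 mm⁴ = 4.102×10^-5 m⁴
Effective length L_e = K·L = 2 × 7.81 = 15.62 m
P_cr = π²EI / L_e² = π² × 70.0×10⁹ × 4.102×10^-5 / 15.62² = 1.161×10^5 N
Factor of safety n = P_cr / P = 116.14 / 31.3 = 3.71

n ≈ 3.71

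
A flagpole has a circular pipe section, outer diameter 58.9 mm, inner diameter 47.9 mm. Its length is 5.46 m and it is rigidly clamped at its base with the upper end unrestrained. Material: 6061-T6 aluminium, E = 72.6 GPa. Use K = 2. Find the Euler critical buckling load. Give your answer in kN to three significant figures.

P_cr ≈ 2.00 kN

d_o = 58.9 mm, d_i = 47.9 mm
I = π(d_o⁴ − d_i⁴)/64 = π(58.9⁴ − 47.90⁴)/64 = 3.324×10^5 mm⁴
I = 3.324×10^5 mm⁴ = 3.324×10^-7 m⁴
Effective length L_e = K·L = 2 × 5.46 = 10.92 m
P_cr = π²EI / L_e² = π² × 72.6×10⁹ × 3.324×10^-7 / 10.92² = 1.997×10^3 N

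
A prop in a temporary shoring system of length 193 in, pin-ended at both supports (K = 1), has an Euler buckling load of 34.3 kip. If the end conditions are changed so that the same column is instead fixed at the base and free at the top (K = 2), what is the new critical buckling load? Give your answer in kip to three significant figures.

P_cr ≈ 8.57 kip

P_cr ∝ 1/K², so P_cr,new = P_cr,old × (K_old/K_new)² = 34.3 × (1/2)²
= 34.3 × 0.2500 = 8.57 kip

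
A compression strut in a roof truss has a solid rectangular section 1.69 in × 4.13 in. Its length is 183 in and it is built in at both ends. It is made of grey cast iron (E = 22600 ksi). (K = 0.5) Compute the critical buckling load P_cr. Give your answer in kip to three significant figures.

P_cr ≈ 44.3 kip

Buckling occurs about the weak axis: I_min = h·b³/12 with b = 1.69 in (the shorter side).
I_min = 4.13×1.69³/12 = 1.661 in⁴
Effective length L_e = K·L = 0.5 × 183 = 91.50 in
P_cr = π²EI / L_e² = π² × 22600×10³ × 1.661 / 91.50² = 4.426×10^4 lb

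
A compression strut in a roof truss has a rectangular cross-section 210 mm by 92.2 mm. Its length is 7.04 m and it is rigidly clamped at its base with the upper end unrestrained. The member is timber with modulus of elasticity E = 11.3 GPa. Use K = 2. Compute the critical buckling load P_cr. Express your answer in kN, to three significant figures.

Buckling occurs about the weak axis: I_min = h·b³/12 with b = 92.2 mm (the shorter side).
I_min = 210×92.2³/12 = 1.372×10^7 mm⁴
I = 1.372×10^7 mm⁴ = 1.372×10^-5 m⁴
Effective length L_e = K·L = 2 × 7.04 = 14.08 m
P_cr = π²EI / L_e² = π² × 11.3×10⁹ × 1.372×10^-5 / 14.08² = 7.716×10^3 N

P_cr ≈ 7.72 kN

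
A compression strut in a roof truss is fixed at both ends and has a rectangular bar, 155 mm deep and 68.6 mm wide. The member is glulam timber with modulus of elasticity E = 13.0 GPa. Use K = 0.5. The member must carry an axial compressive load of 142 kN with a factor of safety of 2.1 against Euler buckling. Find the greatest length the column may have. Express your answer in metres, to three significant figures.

L_max ≈ 2.68 m

Buckling occurs about the weak axis: I_min = h·b³/12 with b = 68.6 mm (the shorter side).
I_min = 155×68.6³/12 = 4.170×10^6 mm⁴
I = 4.170×10^-6 m⁴
Required critical load P_cr = n·P = 2.1 × 142 = 298.2 kN = 2.982×10^5 N
From P_cr = π²EI/(K·L)²:  L = (1/K)·√(π²EI/P_cr) = (1/0.5)·√(π²×1.30×10^10×4.170×10^-6/2.982×10^5)
L = 2.68 m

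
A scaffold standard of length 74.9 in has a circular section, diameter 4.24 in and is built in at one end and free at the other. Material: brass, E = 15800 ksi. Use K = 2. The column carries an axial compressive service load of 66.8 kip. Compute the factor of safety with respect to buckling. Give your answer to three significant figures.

I = πd⁴/64 = π×4.24⁴/64 = 15.86 in⁴
Effective length L_e = K·L = 2 × 74.9 = 149.8 in
P_cr = π²EI / L_e² = π² × 15800×10³ × 15.86 / 149.8² = 1.102×10^5 lb
Factor of safety n = P_cr / P = 110.25 / 66.8 = 1.65

n ≈ 1.65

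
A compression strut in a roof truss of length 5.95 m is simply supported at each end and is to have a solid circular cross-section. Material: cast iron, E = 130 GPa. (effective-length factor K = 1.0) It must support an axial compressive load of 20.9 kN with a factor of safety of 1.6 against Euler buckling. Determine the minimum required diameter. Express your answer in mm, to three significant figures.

d ≈ 65.8 mm

Required P_cr = n·P = 1.6 × 20.9 = 33.44 kN
L_e = K·L = 1 × 5.95 = 5.950 m
Required I = P_cr·L_e²/(π²E) = 3.344×10^4 × 5.950² / (π² × 1.30×10^11) = 9.227×10^-7 m⁴
I_req = 9.227×10^5 mm⁴
Solid circle: I = πd⁴/64  ⇒  d = (64I/π)^(1/4) = (64×9.227×10^5/π)^(1/4) = 65.8 mm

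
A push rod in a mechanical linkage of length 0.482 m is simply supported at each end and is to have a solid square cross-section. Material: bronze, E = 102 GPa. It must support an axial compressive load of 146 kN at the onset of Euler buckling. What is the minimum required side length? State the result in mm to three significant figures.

L_e = K·L = 1 × 0.482 = 0.4820 m
Required I = P_cr·L_e²/(π²E) = 1.460×10^5 × 0.4820² / (π² × 1.02×10^11) = 3.369×10^-8 m⁴
I_req = 3.369×10^4 mm⁴
Solid square: I = a⁴/12  ⇒  a = (12I)^(1/4) = (12×3.369×10^4)^(1/4) = 25.2 mm

a ≈ 25.2 mm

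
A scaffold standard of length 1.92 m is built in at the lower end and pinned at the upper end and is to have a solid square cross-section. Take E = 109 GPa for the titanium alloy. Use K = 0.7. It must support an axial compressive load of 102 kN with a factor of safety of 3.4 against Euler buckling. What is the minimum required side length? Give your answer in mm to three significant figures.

Required P_cr = n·P = 3.4 × 102 = 346.8 kN
L_e = K·L = 0.7 × 1.92 = 1.344 m
Required I = P_cr·L_e²/(π²E) = 3.468×10^5 × 1.344² / (π² × 1.09×10^11) = 5.823×10^-7 m⁴
I_req = 5.823×10^5 mm⁴
Solid square: I = a⁴/12  ⇒  a = (12I)^(1/4) = (12×5.823×10^5)^(1/4) = 51.4 mm

a ≈ 51.4 mm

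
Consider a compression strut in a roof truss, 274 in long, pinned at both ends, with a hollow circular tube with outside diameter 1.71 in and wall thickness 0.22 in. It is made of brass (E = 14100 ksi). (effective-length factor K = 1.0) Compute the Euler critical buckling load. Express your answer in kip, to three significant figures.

P_cr ≈ 0.541 kip

Inner diameter d_i = 1.71 − 2×0.22 = 1.270 in
I = π(d_o⁴ − d_i⁴)/64 = π(1.71⁴ − 1.270⁴)/64 = 0.2920 in⁴
Effective length L_e = K·L = 1 × 274 = 274.0 in
P_cr = π²EI / L_e² = π² × 14100×10³ × 0.2920 / 274.0² = 541.3 lb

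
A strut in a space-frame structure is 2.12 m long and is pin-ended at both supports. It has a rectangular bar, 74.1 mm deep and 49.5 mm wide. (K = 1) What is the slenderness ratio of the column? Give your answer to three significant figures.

λ ≈ 148

Buckling occurs about the weak axis: I_min = h·b³/12 with b = 49.5 mm (the shorter side).
I_min = 74.1×49.5³/12 = 7.489×10^5 mm⁴
A = 3.668×10^3 mm²;  r_min = √(I/A) = √(7.489×10^5/3.668×10^3) = 14.29 mm
L_e = K·L = 1 × 2.12 m = 2.120 m = 2120.0 mm
λ = L_e / r_min = 2120.0 / 14.29 = 148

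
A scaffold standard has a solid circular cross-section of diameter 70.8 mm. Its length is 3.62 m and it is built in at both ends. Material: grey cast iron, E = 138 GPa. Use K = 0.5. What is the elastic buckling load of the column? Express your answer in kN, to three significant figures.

P_cr ≈ 513 kN

I = πd⁴/64 = π×70.8⁴/64 = 1.233×10^6 mm⁴
I = 1.233×10^6 mm⁴ = 1.233×10^-6 m⁴
Effective length L_e = K·L = 0.5 × 3.62 = 1.810 m
P_cr = π²EI / L_e² = π² × 138×10⁹ × 1.233×10^-6 / 1.810² = 5.128×10^5 N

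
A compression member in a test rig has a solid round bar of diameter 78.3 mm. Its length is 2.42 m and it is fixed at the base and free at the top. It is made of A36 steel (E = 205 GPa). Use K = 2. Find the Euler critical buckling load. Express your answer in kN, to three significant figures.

I = πd⁴/64 = π×78.3⁴/64 = 1.845×10^6 mm⁴
I = 1.845×10^6 mm⁴ = 1.845×10^-6 m⁴
Effective length L_e = K·L = 2 × 2.42 = 4.840 m
P_cr = π²EI / L_e² = π² × 205×10⁹ × 1.845×10^-6 / 4.840² = 1.594×10^5 N

P_cr ≈ 159 kN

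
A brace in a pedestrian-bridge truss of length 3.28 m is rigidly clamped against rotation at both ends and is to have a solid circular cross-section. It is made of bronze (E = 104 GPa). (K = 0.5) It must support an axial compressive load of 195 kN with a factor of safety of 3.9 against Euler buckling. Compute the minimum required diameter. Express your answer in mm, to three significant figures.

d ≈ 79.8 mm

Required P_cr = n·P = 3.9 × 195 = 760.5 kN
L_e = K·L = 0.5 × 3.28 = 1.640 m
Required I = P_cr·L_e²/(π²E) = 7.605×10^5 × 1.640² / (π² × 1.04×10^11) = 1.993×10^-6 m⁴
I_req = 1.993×10^6 mm⁴
Solid circle: I = πd⁴/64  ⇒  d = (64I/π)^(1/4) = (64×1.993×10^6/π)^(1/4) = 79.8 mm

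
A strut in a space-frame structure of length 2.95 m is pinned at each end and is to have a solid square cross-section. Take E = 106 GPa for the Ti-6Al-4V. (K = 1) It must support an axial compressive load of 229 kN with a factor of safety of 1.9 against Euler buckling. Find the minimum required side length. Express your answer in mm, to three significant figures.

a ≈ 81.2 mm

Required P_cr = n·P = 1.9 × 229 = 435.1 kN
L_e = K·L = 1 × 2.95 = 2.950 m
Required I = P_cr·L_e²/(π²E) = 4.351×10^5 × 2.950² / (π² × 1.06×10^11) = 3.619×10^-6 m⁴
I_req = 3.619×10^6 mm⁴
Solid square: I = a⁴/12  ⇒  a = (12I)^(1/4) = (12×3.619×10^6)^(1/4) = 81.2 mm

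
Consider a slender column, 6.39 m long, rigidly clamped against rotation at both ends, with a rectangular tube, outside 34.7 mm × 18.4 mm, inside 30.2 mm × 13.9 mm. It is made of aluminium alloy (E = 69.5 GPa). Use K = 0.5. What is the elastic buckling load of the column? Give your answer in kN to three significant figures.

P_cr ≈ 0.756 kN

Weak-axis I_min = (h_o·b_o³ − h_i·b_i³)/12 with b_o = 18.4, b_i = 13.90 mm (shorter outer/inner sides).
I_min = (34.7×18.4³ − 30.20×13.90³)/12 = 1.125×10^4 mm⁴
I = 1.125×10^4 mm⁴ = 1.125×10^-8 m⁴
Effective length L_e = K·L = 0.5 × 6.39 = 3.195 m
P_cr = π²EI / L_e² = π² × 69.5×10⁹ × 1.125×10^-8 / 3.195² = 756.3 N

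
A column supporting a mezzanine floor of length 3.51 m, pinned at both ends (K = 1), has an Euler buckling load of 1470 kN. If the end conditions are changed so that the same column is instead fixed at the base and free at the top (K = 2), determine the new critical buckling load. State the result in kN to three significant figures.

P_cr ∝ 1/K², so P_cr,new = P_cr,old × (K_old/K_new)² = 1470 × (1/2)²
= 1470 × 0.2500 = 368 kN

P_cr ≈ 368 kN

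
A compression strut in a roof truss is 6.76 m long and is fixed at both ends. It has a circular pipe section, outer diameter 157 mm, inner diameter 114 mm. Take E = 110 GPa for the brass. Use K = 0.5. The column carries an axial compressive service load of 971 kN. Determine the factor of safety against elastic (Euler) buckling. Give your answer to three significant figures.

d_o = 157 mm, d_i = 114 mm
I = π(d_o⁴ − d_i⁴)/64 = π(157⁴ − 114.0⁴)/64 = 2.153×10^7 mm⁴
I = 2.153×10^7 mm⁴ = 2.153×10^-5 m⁴
Effective length L_e = K·L = 0.5 × 6.76 = 3.380 m
P_cr = π²EI / L_e² = π² × 110×10⁹ × 2.153×10^-5 / 3.380² = 2.046×10^6 N
Factor of safety n = P_cr / P = 2046.3 / 971 = 2.11

n ≈ 2.11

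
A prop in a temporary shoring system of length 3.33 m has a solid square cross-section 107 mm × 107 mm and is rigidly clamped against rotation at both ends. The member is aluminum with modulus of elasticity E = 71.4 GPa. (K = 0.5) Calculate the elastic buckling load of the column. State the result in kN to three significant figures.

I = a⁴/12 = 107⁴/12 = 1.092×10^7 mm⁴
I = 1.092×10^7 mm⁴ = 1.092×10^-5 m⁴
Effective length L_e = K·L = 0.5 × 3.33 = 1.665 m
P_cr = π²EI / L_e² = π² × 71.4×10⁹ × 1.092×10^-5 / 1.665² = 2.777×10^6 N

P_cr ≈ 2780 kN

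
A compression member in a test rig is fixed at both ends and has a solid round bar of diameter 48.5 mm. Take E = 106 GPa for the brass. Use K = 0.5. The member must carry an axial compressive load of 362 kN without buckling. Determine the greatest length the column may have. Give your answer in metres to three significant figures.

L_max ≈ 1.77 m

I = πd⁴/64 = π×48.5⁴/64 = 2.716×10^5 mm⁴
I = 2.716×10^-7 m⁴
At the buckling limit P_cr = P = 3.620×10^5 N
From P_cr = π²EI/(K·L)²:  L = (1/K)·√(π²EI/P_cr) = (1/0.5)·√(π²×1.06×10^11×2.716×10^-7/3.620×10^5)
L = 1.77 m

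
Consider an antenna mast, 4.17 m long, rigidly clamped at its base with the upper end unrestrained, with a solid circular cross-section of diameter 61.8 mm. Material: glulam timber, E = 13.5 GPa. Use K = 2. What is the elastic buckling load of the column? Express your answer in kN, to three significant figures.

P_cr ≈ 1.37 kN

I = πd⁴/64 = π×61.8⁴/64 = 7.160×10^5 mm⁴
I = 7.160×10^5 mm⁴ = 7.160×10^-7 m⁴
Effective length L_e = K·L = 2 × 4.17 = 8.340 m
P_cr = π²EI / L_e² = π² × 13.5×10⁹ × 7.160×10^-7 / 8.340² = 1.372×10^3 N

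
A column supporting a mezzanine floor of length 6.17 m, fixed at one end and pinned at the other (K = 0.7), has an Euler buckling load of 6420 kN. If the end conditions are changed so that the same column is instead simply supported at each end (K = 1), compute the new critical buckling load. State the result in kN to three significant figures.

P_cr ≈ 3150 kN

P_cr ∝ 1/K², so P_cr,new = P_cr,old × (K_old/K_new)² = 6420 × (0.7/1)²
= 6420 × 0.4900 = 3150 kN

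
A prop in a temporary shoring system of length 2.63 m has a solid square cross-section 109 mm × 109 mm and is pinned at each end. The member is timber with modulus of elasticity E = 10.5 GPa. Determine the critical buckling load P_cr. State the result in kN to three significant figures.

I = a⁴/12 = 109⁴/12 = 1.176×10^7 mm⁴
I = 1.176×10^7 mm⁴ = 1.176×10^-5 m⁴
Effective length L_e = K·L = 1 × 2.63 = 2.630 m
P_cr = π²EI / L_e² = π² × 10.5×10⁹ × 1.176×10^-5 / 2.630² = 1.762×10^5 N

P_cr ≈ 176 kN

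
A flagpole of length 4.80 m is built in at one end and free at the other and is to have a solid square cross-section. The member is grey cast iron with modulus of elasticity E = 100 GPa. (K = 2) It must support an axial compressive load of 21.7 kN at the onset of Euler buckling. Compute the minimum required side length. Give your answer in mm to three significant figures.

L_e = K·L = 2 × 4.80 = 9.600 m
Required I = P_cr·L_e²/(π²E) = 2.170×10^4 × 9.600² / (π² × 1.00×10^11) = 2.026×10^-6 m⁴
I_req = 2.026×10^6 mm⁴
Solid square: I = a⁴/12  ⇒  a = (12I)^(1/4) = (12×2.026×10^6)^(1/4) = 70.2 mm

a ≈ 70.2 mm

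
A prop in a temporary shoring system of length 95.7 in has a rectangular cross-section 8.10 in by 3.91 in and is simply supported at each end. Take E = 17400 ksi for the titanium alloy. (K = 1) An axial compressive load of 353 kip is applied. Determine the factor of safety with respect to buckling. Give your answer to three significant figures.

Buckling occurs about the weak axis: I_min = h·b³/12 with b = 3.91 in (the shorter side).
I_min = 8.10×3.91³/12 = 40.35 in⁴
Effective length L_e = K·L = 1 × 95.7 = 95.70 in
P_cr = π²EI / L_e² = π² × 17400×10³ × 40.35 / 95.70² = 7.566×10^5 lb
Factor of safety n = P_cr / P = 756.59 / 353 = 2.14

n ≈ 2.14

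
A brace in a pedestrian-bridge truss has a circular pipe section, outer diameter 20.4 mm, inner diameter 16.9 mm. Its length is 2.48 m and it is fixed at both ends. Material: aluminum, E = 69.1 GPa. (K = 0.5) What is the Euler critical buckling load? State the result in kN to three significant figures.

P_cr ≈ 1.99 kN

d_o = 20.4 mm, d_i = 16.9 mm
I = π(d_o⁴ − d_i⁴)/64 = π(20.4⁴ − 16.90⁴)/64 = 4.497×10^3 mm⁴
I = 4.497×10^3 mm⁴ = 4.497×10^-9 m⁴
Effective length L_e = K·L = 0.5 × 2.48 = 1.240 m
P_cr = π²EI / L_e² = π² × 69.1×10⁹ × 4.497×10^-9 / 1.240² = 1.995×10^3 N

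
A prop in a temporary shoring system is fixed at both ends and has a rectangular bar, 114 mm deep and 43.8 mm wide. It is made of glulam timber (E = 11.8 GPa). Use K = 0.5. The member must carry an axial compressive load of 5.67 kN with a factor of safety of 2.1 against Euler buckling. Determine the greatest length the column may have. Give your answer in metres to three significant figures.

L_max ≈ 5.59 m

Buckling occurs about the weak axis: I_min = h·b³/12 with b = 43.8 mm (the shorter side).
I_min = 114×43.8³/12 = 7.983×10^5 mm⁴
I = 7.983×10^-7 m⁴
Required critical load P_cr = n·P = 2.1 × 5.67 = 11.91 kN = 1.191×10^4 N
From P_cr = π²EI/(K·L)²:  L = (1/K)·√(π²EI/P_cr) = (1/0.5)·√(π²×1.18×10^10×7.983×10^-7/1.191×10^4)
L = 5.59 m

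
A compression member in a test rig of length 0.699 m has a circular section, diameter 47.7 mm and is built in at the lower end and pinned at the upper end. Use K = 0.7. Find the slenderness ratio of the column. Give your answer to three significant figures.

λ ≈ 41.0

For a solid circle r = d/4 = 47.7/4 = 11.92 mm
L_e = K·L = 0.7 × 0.699 m = 0.4893 m = 489.30 mm
λ = L_e / r_min = 489.30 / 11.92 = 41.0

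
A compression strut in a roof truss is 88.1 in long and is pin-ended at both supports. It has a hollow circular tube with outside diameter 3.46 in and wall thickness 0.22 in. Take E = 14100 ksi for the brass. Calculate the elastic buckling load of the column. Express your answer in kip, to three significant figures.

Inner diameter d_i = 3.46 − 2×0.22 = 3.020 in
I = π(d_o⁴ − d_i⁴)/64 = π(3.46⁴ − 3.020⁴)/64 = 2.952 in⁴
Effective length L_e = K·L = 1 × 88.1 = 88.10 in
P_cr = π²EI / L_e² = π² × 14100×10³ × 2.952 / 88.10² = 5.293×10^4 lb

P_cr ≈ 52.9 kip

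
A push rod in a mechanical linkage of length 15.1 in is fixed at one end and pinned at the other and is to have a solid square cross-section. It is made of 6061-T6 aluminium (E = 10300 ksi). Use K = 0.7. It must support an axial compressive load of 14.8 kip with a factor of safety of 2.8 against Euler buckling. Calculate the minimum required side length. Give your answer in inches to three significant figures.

Required P_cr = n·P = 2.8 × 14.8 = 41.44 kip
L_e = K·L = 0.7 × 15.1 = 10.57 in
Required I = P_cr·L_e²/(π²E) = 4.144×10^4 × 10.57² / (π² × 1.03×10^7) = 4.554×10^-2 in⁴
Solid square: I = a⁴/12  ⇒  a = (12I)^(1/4) = (12×4.554×10^-2)^(1/4) = 0.860 in

a ≈ 0.860 in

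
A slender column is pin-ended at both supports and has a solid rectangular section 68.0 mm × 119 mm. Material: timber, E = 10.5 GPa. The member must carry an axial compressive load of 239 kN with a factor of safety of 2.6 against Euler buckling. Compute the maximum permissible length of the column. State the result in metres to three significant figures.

L_max ≈ 0.721 m

Buckling occurs about the weak axis: I_min = h·b³/12 with b = 68.0 mm (the shorter side).
I_min = 119×68.0³/12 = 3.118×10^6 mm⁴
I = 3.118×10^-6 m⁴
Required critical load P_cr = n·P = 2.6 × 239 = 621.4 kN = 6.214×10^5 N
From P_cr = π²EI/(K·L)²:  L = (1/K)·√(π²EI/P_cr) = (1/1)·√(π²×1.05×10^10×3.118×10^-6/6.214×10^5)
L = 0.721 m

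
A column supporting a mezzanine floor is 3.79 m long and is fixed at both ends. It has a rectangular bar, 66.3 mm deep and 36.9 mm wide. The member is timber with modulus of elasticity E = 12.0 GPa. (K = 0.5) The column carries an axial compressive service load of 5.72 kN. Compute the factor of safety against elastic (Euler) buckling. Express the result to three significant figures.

Buckling occurs about the weak axis: I_min = h·b³/12 with b = 36.9 mm (the shorter side).
I_min = 66.3×36.9³/12 = 2.776×10^5 mm⁴
I = 2.776×10^5 mm⁴ = 2.776×10^-7 m⁴
Effective length L_e = K·L = 0.5 × 3.79 = 1.895 m
P_cr = π²EI / L_e² = π² × 12.0×10⁹ × 2.776×10^-7 / 1.895² = 9.155×10^3 N
Factor of safety n = P_cr / P = 9.1553 / 5.72 = 1.60

n ≈ 1.60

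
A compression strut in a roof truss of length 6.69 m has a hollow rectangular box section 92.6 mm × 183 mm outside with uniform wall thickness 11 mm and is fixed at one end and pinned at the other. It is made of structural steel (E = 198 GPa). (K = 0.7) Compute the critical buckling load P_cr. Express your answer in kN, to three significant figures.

Inner dimensions: h_i = 183 − 2×11 = 161.0 mm, b_i = 92.6 − 2×11 = 70.60 mm
Weak-axis I_min = (h_o·b_o³ − h_i·b_i³)/12 with b_o = 92.6, b_i = 70.60 mm (shorter outer/inner sides).
I_min = (183×92.6³ − 161.0×70.60³)/12 = 7.388×10^6 mm⁴
I = 7.388×10^6 mm⁴ = 7.388×10^-6 m⁴
Effective length L_e = K·L = 0.7 × 6.69 = 4.683 m
P_cr = π²EI / L_e² = π² × 198×10⁹ × 7.388×10^-6 / 4.683² = 6.583×10^5 N

P_cr ≈ 658 kN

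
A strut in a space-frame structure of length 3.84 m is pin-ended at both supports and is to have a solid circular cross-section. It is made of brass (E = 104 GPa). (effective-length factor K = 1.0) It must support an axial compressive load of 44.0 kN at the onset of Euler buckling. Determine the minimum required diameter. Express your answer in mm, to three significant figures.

d ≈ 59.9 mm

L_e = K·L = 1 × 3.84 = 3.840 m
Required I = P_cr·L_e²/(π²E) = 4.400×10^4 × 3.840² / (π² × 1.04×10^11) = 6.321×10^-7 m⁴
I_req = 6.321×10^5 mm⁴
Solid circle: I = πd⁴/64  ⇒  d = (64I/π)^(1/4) = (64×6.321×10^5/π)^(1/4) = 59.9 mm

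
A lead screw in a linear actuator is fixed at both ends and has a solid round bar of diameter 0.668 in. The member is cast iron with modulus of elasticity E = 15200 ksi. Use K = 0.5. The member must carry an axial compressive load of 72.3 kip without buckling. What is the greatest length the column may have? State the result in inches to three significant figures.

L_max ≈ 9.01 in

I = πd⁴/64 = π×0.668⁴/64 = 9.774×10^-3 in⁴
At the buckling limit P_cr = P = 7.230×10^4 lb
From P_cr = π²EI/(K·L)²:  L = (1/K)·√(π²EI/P_cr) = (1/0.5)·√(π²×1.52×10^7×9.774×10^-3/7.230×10^4)
L = 9.01 in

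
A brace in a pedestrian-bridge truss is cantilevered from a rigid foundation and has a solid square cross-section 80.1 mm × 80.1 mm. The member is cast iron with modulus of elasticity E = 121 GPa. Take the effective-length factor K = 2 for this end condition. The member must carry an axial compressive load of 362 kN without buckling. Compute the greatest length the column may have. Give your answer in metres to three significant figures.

I = a⁴/12 = 80.1⁴/12 = 3.430×10^6 mm⁴
I = 3.430×10^-6 m⁴
At the buckling limit P_cr = P = 3.620×10^5 N
From P_cr = π²EI/(K·L)²:  L = (1/K)·√(π²EI/P_cr) = (1/2)·√(π²×1.21×10^11×3.430×10^-6/3.620×10^5)
L = 1.68 m

L_max ≈ 1.68 m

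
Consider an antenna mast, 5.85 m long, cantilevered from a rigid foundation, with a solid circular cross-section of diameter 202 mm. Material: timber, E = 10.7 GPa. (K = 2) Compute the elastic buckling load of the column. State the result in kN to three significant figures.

P_cr ≈ 63.1 kN

I = πd⁴/64 = π×202⁴/64 = 8.173×10^7 mm⁴
I = 8.173×10^7 mm⁴ = 8.173×10^-5 m⁴
Effective length L_e = K·L = 2 × 5.85 = 11.70 m
P_cr = π²EI / L_e² = π² × 10.7×10⁹ × 8.173×10^-5 / 11.70² = 6.305×10^4 N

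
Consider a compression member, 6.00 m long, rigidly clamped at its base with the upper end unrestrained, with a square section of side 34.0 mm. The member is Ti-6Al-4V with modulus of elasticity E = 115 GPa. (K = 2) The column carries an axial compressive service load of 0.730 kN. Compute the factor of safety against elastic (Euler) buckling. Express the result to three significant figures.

I = a⁴/12 = 34.0⁴/12 = 1.114×10^5 mm⁴
I = 1.114×10^5 mm⁴ = 1.114×10^-7 m⁴
Effective length L_e = K·L = 2 × 6.00 = 12.00 m
P_cr = π²EI / L_e² = π² × 115×10⁹ × 1.114×10^-7 / 12.00² = 877.7 N
Factor of safety n = P_cr / P = 0.87775 / 0.730 = 1.20

n ≈ 1.20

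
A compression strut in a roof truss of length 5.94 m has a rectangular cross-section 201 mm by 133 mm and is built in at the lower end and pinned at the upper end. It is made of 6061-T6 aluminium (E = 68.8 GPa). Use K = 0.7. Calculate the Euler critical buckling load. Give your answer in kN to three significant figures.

Buckling occurs about the weak axis: I_min = h·b³/12 with b = 133 mm (the shorter side).
I_min = 201×133³/12 = 3.941×10^7 mm⁴
I = 3.941×10^7 mm⁴ = 3.941×10^-5 m⁴
Effective length L_e = K·L = 0.7 × 5.94 = 4.158 m
P_cr = π²EI / L_e² = π² × 68.8×10⁹ × 3.941×10^-5 / 4.158² = 1.548×10^6 N

P_cr ≈ 1550 kN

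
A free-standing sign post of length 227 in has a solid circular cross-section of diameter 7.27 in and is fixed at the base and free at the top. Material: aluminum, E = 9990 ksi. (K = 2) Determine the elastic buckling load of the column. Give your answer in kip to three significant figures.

I = πd⁴/64 = π×7.27⁴/64 = 137.1 in⁴
Effective length L_e = K·L = 2 × 227 = 454.0 in
P_cr = π²EI / L_e² = π² × 9990×10³ × 137.1 / 454.0² = 6.559×10^4 lb

P_cr ≈ 65.6 kip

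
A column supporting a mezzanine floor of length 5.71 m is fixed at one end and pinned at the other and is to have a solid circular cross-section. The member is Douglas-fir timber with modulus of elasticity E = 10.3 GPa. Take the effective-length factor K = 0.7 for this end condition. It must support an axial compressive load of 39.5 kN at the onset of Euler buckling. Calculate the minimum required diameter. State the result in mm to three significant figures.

L_e = K·L = 0.7 × 5.71 = 3.997 m
Required I = P_cr·L_e²/(π²E) = 3.950×10^4 × 3.997² / (π² × 1.03×10^10) = 6.208×10^-6 m⁴
I_req = 6.208×10^6 mm⁴
Solid circle: I = πd⁴/64  ⇒  d = (64I/π)^(1/4) = (64×6.208×10^6/π)^(1/4) = 106 mm

d ≈ 106 mm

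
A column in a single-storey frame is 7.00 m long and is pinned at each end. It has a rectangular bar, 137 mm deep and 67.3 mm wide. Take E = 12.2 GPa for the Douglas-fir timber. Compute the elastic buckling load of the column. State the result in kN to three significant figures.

Buckling occurs about the weak axis: I_min = h·b³/12 with b = 67.3 mm (the shorter side).
I_min = 137×67.3³/12 = 3.480×10^6 mm⁴
I = 3.480×10^6 mm⁴ = 3.480×10^-6 m⁴
Effective length L_e = K·L = 1 × 7.00 = 7.000 m
P_cr = π²EI / L_e² = π² × 12.2×10⁹ × 3.480×10^-6 / 7.000² = 8.552×10^3 N

P_cr ≈ 8.55 kN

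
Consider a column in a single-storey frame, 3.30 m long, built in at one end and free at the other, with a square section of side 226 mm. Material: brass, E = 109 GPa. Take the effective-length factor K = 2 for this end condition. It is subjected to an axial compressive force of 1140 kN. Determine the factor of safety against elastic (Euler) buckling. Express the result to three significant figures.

I = a⁴/12 = 226⁴/12 = 2.174×10^8 mm⁴
I = 2.174×10^8 mm⁴ = 2.174×10^-4 m⁴
Effective length L_e = K·L = 2 × 3.30 = 6.600 m
P_cr = π²EI / L_e² = π² × 109×10⁹ × 2.174×10^-4 / 6.600² = 5.369×10^6 N
Factor of safety n = P_cr / P = 5369.0 / 1140 = 4.71

n ≈ 4.71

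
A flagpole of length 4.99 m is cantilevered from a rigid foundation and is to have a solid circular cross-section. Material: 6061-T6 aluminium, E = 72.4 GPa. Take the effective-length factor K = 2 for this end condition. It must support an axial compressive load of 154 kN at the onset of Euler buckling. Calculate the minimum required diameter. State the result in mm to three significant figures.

L_e = K·L = 2 × 4.99 = 9.980 m
Required I = P_cr·L_e²/(π²E) = 1.540×10^5 × 9.980² / (π² × 7.24×10^10) = 2.147×10^-5 m⁴
I_req = 2.147×10^7 mm⁴
Solid circle: I = πd⁴/64  ⇒  d = (64I/π)^(1/4) = (64×2.147×10^7/π)^(1/4) = 145 mm

d ≈ 145 mm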